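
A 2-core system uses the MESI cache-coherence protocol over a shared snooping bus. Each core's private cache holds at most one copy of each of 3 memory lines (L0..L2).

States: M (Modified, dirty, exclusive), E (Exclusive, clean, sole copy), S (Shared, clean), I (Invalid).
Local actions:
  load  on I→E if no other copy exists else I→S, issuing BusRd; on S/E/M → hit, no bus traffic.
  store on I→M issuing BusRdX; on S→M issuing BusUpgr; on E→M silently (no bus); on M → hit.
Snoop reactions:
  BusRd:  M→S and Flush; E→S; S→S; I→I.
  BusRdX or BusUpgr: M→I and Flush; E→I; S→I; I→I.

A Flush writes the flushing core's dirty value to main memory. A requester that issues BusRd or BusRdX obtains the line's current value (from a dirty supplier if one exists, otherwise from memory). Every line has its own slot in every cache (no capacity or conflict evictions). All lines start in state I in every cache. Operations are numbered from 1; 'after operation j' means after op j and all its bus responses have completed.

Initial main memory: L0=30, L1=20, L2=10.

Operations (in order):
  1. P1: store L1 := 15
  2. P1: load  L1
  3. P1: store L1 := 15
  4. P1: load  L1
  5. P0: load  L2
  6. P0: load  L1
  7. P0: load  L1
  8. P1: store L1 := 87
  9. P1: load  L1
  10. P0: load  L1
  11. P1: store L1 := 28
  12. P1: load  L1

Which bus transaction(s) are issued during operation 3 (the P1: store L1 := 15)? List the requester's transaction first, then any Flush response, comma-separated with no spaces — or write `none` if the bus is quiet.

bus = none

1. P1: store L1 := 15  bus=[BusRdX]  L1: P0=I P1=M  mem[L1]=20
2. P1: load  L1  bus=[-]  L1: P0=I P1=M  mem[L1]=20
3. P1: store L1 := 15  bus=[-]  L1: P0=I P1=M  mem[L1]=20
4. P1: load  L1  bus=[-]  L1: P0=I P1=M  mem[L1]=20
5. P0: load  L2  bus=[BusRd]  L2: P0=E P1=I  mem[L2]=10
6. P0: load  L1  bus=[BusRd,Flush]  L1: P0=S P1=S  mem[L1]=15
7. P0: load  L1  bus=[-]  L1: P0=S P1=S  mem[L1]=15
8. P1: store L1 := 87  bus=[BusUpgr]  L1: P0=I P1=M  mem[L1]=15
9. P1: load  L1  bus=[-]  L1: P0=I P1=M  mem[L1]=15
10. P0: load  L1  bus=[BusRd,Flush]  L1: P0=S P1=S  mem[L1]=87
11. P1: store L1 := 28  bus=[BusUpgr]  L1: P0=I P1=M  mem[L1]=87
12. P1: load  L1  bus=[-]  L1: P0=I P1=M  mem[L1]=87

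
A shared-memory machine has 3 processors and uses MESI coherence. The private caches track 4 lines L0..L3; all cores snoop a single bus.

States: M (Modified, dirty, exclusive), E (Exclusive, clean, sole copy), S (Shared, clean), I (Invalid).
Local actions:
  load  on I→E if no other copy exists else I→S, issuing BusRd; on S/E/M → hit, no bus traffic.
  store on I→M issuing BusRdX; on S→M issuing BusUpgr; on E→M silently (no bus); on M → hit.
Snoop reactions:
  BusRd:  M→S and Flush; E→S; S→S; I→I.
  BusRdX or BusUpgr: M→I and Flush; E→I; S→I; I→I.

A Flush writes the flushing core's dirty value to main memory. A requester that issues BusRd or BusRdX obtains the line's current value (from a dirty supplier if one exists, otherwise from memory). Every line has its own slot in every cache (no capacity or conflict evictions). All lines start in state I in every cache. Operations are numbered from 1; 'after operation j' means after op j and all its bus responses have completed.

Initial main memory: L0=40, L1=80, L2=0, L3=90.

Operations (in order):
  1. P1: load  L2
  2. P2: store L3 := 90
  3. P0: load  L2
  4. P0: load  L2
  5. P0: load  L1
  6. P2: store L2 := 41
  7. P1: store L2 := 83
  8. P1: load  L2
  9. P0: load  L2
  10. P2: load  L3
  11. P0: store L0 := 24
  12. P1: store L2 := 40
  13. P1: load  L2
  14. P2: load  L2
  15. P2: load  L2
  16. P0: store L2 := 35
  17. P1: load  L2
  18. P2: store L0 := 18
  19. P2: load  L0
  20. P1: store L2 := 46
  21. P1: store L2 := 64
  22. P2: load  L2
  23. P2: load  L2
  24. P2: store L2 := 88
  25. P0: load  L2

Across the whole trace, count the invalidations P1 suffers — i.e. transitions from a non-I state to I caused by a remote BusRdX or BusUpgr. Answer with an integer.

invalidations = 3

1. P1: load  L2  bus=[BusRd]  L2: P0=I P1=E P2=I  mem[L2]=0
2. P2: store L3 := 90  bus=[BusRdX]  L3: P0=I P1=I P2=M  mem[L3]=90
3. P0: load  L2  bus=[BusRd]  L2: P0=S P1=S P2=I  mem[L2]=0
4. P0: load  L2  bus=[-]  L2: P0=S P1=S P2=I  mem[L2]=0
5. P0: load  L1  bus=[BusRd]  L1: P0=E P1=I P2=I  mem[L1]=80
6. P2: store L2 := 41  bus=[BusRdX]  L2: P0=I P1=I P2=M  mem[L2]=0
7. P1: store L2 := 83  bus=[BusRdX,Flush]  L2: P0=I P1=M P2=I  mem[L2]=41
8. P1: load  L2  bus=[-]  L2: P0=I P1=M P2=I  mem[L2]=41
9. P0: load  L2  bus=[BusRd,Flush]  L2: P0=S P1=S P2=I  mem[L2]=83
10. P2: load  L3  bus=[-]  L3: P0=I P1=I P2=M  mem[L3]=90
11. P0: store L0 := 24  bus=[BusRdX]  L0: P0=M P1=I P2=I  mem[L0]=40
12. P1: store L2 := 40  bus=[BusUpgr]  L2: P0=I P1=M P2=I  mem[L2]=83
13. P1: load  L2  bus=[-]  L2: P0=I P1=M P2=I  mem[L2]=83
14. P2: load  L2  bus=[BusRd,Flush]  L2: P0=I P1=S P2=S  mem[L2]=40
15. P2: load  L2  bus=[-]  L2: P0=I P1=S P2=S  mem[L2]=40
16. P0: store L2 := 35  bus=[BusRdX]  L2: P0=M P1=I P2=I  mem[L2]=40
17. P1: load  L2  bus=[BusRd,Flush]  L2: P0=S P1=S P2=I  mem[L2]=35
18. P2: store L0 := 18  bus=[BusRdX,Flush]  L0: P0=I P1=I P2=M  mem[L0]=24
19. P2: load  L0  bus=[-]  L0: P0=I P1=I P2=M  mem[L0]=24
20. P1: store L2 := 46  bus=[BusUpgr]  L2: P0=I P1=M P2=I  mem[L2]=35
21. P1: store L2 := 64  bus=[-]  L2: P0=I P1=M P2=I  mem[L2]=35
22. P2: load  L2  bus=[BusRd,Flush]  L2: P0=I P1=S P2=S  mem[L2]=64
23. P2: load  L2  bus=[-]  L2: P0=I P1=S P2=S  mem[L2]=64
24. P2: store L2 := 88  bus=[BusUpgr]  L2: P0=I P1=I P2=M  mem[L2]=64
25. P0: load  L2  bus=[BusRd,Flush]  L2: P0=S P1=I P2=S  mem[L2]=88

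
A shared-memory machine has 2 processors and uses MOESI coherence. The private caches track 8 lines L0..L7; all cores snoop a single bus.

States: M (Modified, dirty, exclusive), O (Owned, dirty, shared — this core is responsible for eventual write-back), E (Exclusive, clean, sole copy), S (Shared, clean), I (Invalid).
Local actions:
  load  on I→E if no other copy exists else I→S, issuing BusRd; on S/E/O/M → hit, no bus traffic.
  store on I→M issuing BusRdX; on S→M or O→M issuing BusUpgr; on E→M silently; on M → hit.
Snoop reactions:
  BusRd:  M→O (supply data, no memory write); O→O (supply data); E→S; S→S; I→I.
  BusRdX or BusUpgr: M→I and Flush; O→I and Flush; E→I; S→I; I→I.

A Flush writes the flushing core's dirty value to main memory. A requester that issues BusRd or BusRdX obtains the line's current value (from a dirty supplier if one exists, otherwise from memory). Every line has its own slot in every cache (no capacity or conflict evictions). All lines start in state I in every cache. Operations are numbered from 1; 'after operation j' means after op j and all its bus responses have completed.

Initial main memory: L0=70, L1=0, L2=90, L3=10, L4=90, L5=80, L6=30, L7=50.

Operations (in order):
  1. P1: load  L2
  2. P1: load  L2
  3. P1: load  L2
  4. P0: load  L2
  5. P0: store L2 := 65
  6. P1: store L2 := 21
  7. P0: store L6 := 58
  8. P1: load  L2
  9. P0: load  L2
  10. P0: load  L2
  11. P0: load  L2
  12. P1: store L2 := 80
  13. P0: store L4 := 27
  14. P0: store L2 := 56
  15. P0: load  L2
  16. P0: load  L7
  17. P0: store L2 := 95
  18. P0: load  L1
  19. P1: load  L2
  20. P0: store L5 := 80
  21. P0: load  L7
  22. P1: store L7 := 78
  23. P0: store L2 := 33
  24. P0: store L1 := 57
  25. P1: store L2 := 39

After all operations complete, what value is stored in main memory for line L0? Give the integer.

memory[L0] = 70

[1] P1: load  L2 | P0:I, P1:E(90) | bus: BusRd
[2] P1: load  L2 | P0:I, P1:E(90) | bus: none
[3] P1: load  L2 | P0:I, P1:E(90) | bus: none
[4] P0: load  L2 | P0:S(90), P1:S(90) | bus: BusRd
[5] P0: store L2 := 65 | P0:M(65), P1:I | bus: BusUpgr
[6] P1: store L2 := 21 | P0:I, P1:M(21) | bus: BusRdX,Flush
[7] P0: store L6 := 58 | P0:M(58), P1:I | bus: BusRdX
[8] P1: load  L2 | P0:I, P1:M(21) | bus: none
[9] P0: load  L2 | P0:S(21), P1:O(21) | bus: BusRd
[10] P0: load  L2 | P0:S(21), P1:O(21) | bus: none
[11] P0: load  L2 | P0:S(21), P1:O(21) | bus: none
[12] P1: store L2 := 80 | P0:I, P1:M(80) | bus: BusUpgr
[13] P0: store L4 := 27 | P0:M(27), P1:I | bus: BusRdX
[14] P0: store L2 := 56 | P0:M(56), P1:I | bus: BusRdX,Flush
[15] P0: load  L2 | P0:M(56), P1:I | bus: none
[16] P0: load  L7 | P0:E(50), P1:I | bus: BusRd
[17] P0: store L2 := 95 | P0:M(95), P1:I | bus: none
[18] P0: load  L1 | P0:E(0), P1:I | bus: BusRd
[19] P1: load  L2 | P0:O(95), P1:S(95) | bus: BusRd
[20] P0: store L5 := 80 | P0:M(80), P1:I | bus: BusRdX
[21] P0: load  L7 | P0:E(50), P1:I | bus: none
[22] P1: store L7 := 78 | P0:I, P1:M(78) | bus: BusRdX
[23] P0: store L2 := 33 | P0:M(33), P1:I | bus: BusUpgr
[24] P0: store L1 := 57 | P0:M(57), P1:I | bus: none
[25] P1: store L2 := 39 | P0:I, P1:M(39) | bus: BusRdX,Flush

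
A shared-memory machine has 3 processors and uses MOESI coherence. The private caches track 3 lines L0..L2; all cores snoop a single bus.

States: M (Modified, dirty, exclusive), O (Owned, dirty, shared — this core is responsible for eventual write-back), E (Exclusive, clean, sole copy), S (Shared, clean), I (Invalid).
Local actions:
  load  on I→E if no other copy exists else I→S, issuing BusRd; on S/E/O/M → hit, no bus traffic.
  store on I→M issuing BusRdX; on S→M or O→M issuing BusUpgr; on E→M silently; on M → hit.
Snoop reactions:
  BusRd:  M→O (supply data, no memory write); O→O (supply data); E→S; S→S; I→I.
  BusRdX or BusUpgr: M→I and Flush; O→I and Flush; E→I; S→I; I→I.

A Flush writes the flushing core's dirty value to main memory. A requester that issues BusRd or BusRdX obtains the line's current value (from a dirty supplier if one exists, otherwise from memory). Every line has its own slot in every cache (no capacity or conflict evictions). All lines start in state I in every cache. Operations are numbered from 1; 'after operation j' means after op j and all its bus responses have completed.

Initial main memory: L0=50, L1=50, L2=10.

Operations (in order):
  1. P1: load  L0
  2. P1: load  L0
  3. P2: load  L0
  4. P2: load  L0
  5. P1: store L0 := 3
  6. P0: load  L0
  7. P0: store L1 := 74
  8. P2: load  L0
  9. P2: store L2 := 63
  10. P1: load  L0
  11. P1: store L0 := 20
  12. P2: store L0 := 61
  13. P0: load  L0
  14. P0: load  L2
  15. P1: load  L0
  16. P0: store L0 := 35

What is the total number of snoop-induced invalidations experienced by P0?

invalidations = 1

  op1 P1: load  L0 → I/E/I on L0; bus BusRd; mem=50
  op2 P1: load  L0 → I/E/I on L0; bus (none); mem=50
  op3 P2: load  L0 → I/S/S on L0; bus BusRd; mem=50
  op4 P2: load  L0 → I/S/S on L0; bus (none); mem=50
  op5 P1: store L0 := 3 → I/M/I on L0; bus BusUpgr; mem=50
  op6 P0: load  L0 → S/O/I on L0; bus BusRd; mem=50
  op7 P0: store L1 := 74 → M/I/I on L1; bus BusRdX; mem=50
  op8 P2: load  L0 → S/O/S on L0; bus BusRd; mem=50
  op9 P2: store L2 := 63 → I/I/M on L2; bus BusRdX; mem=10
  op10 P1: load  L0 → S/O/S on L0; bus (none); mem=50
  op11 P1: store L0 := 20 → I/M/I on L0; bus BusUpgr; mem=50
  op12 P2: store L0 := 61 → I/I/M on L0; bus BusRdX Flush; mem=20
  op13 P0: load  L0 → S/I/O on L0; bus BusRd; mem=20
  op14 P0: load  L2 → S/I/O on L2; bus BusRd; mem=10
  op15 P1: load  L0 → S/S/O on L0; bus BusRd; mem=20
  op16 P0: store L0 := 35 → M/I/I on L0; bus BusUpgr Flush; mem=61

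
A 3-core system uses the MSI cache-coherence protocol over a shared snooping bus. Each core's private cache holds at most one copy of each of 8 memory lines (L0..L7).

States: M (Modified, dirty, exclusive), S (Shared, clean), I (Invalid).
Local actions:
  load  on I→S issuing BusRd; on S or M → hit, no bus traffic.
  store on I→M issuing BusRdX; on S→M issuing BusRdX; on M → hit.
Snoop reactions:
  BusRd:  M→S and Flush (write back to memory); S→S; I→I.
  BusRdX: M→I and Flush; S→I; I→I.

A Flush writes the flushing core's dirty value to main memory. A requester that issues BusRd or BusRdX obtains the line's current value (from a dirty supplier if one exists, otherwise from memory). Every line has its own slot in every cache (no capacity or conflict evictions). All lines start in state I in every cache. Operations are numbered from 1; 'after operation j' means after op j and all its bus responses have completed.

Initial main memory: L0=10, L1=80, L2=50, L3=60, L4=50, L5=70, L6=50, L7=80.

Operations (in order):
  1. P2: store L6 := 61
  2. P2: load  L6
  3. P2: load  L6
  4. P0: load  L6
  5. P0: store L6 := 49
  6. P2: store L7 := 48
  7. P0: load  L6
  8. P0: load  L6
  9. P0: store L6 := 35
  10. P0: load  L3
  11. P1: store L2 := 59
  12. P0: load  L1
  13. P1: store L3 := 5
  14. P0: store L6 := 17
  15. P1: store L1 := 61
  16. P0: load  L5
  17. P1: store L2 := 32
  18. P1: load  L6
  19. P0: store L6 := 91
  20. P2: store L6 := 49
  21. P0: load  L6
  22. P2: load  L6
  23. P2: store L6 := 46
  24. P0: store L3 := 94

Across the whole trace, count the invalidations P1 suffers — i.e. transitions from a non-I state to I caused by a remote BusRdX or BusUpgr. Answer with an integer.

[1] P2: store L6 := 61 | P0:I, P1:I, P2:M(61) | bus: BusRdX
[2] P2: load  L6 | P0:I, P1:I, P2:M(61) | bus: none
[3] P2: load  L6 | P0:I, P1:I, P2:M(61) | bus: none
[4] P0: load  L6 | P0:S(61), P1:I, P2:S(61) | bus: BusRd,Flush
[5] P0: store L6 := 49 | P0:M(49), P1:I, P2:I | bus: BusRdX
[6] P2: store L7 := 48 | P0:I, P1:I, P2:M(48) | bus: BusRdX
[7] P0: load  L6 | P0:M(49), P1:I, P2:I | bus: none
[8] P0: load  L6 | P0:M(49), P1:I, P2:I | bus: none
[9] P0: store L6 := 35 | P0:M(35), P1:I, P2:I | bus: none
[10] P0: load  L3 | P0:S(60), P1:I, P2:I | bus: BusRd
[11] P1: store L2 := 59 | P0:I, P1:M(59), P2:I | bus: BusRdX
[12] P0: load  L1 | P0:S(80), P1:I, P2:I | bus: BusRd
[13] P1: store L3 := 5 | P0:I, P1:M(5), P2:I | bus: BusRdX
[14] P0: store L6 := 17 | P0:M(17), P1:I, P2:I | bus: none
[15] P1: store L1 := 61 | P0:I, P1:M(61), P2:I | bus: BusRdX
[16] P0: load  L5 | P0:S(70), P1:I, P2:I | bus: BusRd
[17] P1: store L2 := 32 | P0:I, P1:M(32), P2:I | bus: none
[18] P1: load  L6 | P0:S(17), P1:S(17), P2:I | bus: BusRd,Flush
[19] P0: store L6 := 91 | P0:M(91), P1:I, P2:I | bus: BusRdX
[20] P2: store L6 := 49 | P0:I, P1:I, P2:M(49) | bus: BusRdX,Flush
[21] P0: load  L6 | P0:S(49), P1:I, P2:S(49) | bus: BusRd,Flush
[22] P2: load  L6 | P0:S(49), P1:I, P2:S(49) | bus: none
[23] P2: store L6 := 46 | P0:I, P1:I, P2:M(46) | bus: BusRdX
[24] P0: store L3 := 94 | P0:M(94), P1:I, P2:I | bus: BusRdX,Flush

invalidations = 2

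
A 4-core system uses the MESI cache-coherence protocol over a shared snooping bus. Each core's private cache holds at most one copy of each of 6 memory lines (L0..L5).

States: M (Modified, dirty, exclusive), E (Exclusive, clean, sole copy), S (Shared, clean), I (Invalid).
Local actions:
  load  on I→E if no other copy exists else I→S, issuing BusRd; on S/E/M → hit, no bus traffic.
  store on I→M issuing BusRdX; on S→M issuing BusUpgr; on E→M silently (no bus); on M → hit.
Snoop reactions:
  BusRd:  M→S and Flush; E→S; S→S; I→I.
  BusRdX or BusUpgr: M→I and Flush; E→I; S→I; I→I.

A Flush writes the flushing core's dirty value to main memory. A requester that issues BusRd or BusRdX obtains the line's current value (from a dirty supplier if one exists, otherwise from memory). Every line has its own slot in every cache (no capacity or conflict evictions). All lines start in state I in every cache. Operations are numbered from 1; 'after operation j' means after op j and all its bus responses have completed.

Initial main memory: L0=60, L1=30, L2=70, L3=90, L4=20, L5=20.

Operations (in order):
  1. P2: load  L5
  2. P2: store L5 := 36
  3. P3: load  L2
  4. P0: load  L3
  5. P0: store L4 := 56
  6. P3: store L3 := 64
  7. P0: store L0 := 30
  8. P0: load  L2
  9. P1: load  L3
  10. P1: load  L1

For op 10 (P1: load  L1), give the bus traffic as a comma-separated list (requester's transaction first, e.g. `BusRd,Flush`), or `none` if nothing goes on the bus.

1. P2: load  L5  bus=[BusRd]  L5: P0=I P1=I P2=E P3=I  mem[L5]=20
2. P2: store L5 := 36  bus=[-]  L5: P0=I P1=I P2=M P3=I  mem[L5]=20
3. P3: load  L2  bus=[BusRd]  L2: P0=I P1=I P2=I P3=E  mem[L2]=70
4. P0: load  L3  bus=[BusRd]  L3: P0=E P1=I P2=I P3=I  mem[L3]=90
5. P0: store L4 := 56  bus=[BusRdX]  L4: P0=M P1=I P2=I P3=I  mem[L4]=20
6. P3: store L3 := 64  bus=[BusRdX]  L3: P0=I P1=I P2=I P3=M  mem[L3]=90
7. P0: store L0 := 30  bus=[BusRdX]  L0: P0=M P1=I P2=I P3=I  mem[L0]=60
8. P0: load  L2  bus=[BusRd]  L2: P0=S P1=I P2=I P3=S  mem[L2]=70
9. P1: load  L3  bus=[BusRd,Flush]  L3: P0=I P1=S P2=I P3=S  mem[L3]=64
10. P1: load  L1  bus=[BusRd]  L1: P0=I P1=E P2=I P3=I  mem[L1]=30

bus = BusRd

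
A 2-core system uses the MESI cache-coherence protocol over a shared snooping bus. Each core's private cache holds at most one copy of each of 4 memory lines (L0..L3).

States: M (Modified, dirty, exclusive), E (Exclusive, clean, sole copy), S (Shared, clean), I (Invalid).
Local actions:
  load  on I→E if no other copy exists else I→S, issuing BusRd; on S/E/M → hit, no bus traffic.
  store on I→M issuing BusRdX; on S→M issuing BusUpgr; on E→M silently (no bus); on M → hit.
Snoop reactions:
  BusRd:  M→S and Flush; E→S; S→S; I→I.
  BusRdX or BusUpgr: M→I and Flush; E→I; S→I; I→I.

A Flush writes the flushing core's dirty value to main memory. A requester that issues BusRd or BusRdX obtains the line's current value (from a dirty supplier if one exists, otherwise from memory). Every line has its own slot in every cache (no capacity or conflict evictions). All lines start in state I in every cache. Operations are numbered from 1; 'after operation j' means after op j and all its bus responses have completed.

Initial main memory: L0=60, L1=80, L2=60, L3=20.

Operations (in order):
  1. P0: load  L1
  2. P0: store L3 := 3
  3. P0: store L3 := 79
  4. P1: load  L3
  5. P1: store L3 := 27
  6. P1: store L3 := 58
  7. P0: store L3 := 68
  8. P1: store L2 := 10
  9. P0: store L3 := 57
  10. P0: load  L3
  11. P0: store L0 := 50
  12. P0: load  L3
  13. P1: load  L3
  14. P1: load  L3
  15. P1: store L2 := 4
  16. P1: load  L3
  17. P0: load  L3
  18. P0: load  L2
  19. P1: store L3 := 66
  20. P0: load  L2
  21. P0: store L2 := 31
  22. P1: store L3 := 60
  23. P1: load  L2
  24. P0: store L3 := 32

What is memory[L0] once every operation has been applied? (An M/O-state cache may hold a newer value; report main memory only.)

memory[L0] = 60

[1] P0: load  L1 | P0:E(80), P1:I | bus: BusRd
[2] P0: store L3 := 3 | P0:M(3), P1:I | bus: BusRdX
[3] P0: store L3 := 79 | P0:M(79), P1:I | bus: none
[4] P1: load  L3 | P0:S(79), P1:S(79) | bus: BusRd,Flush
[5] P1: store L3 := 27 | P0:I, P1:M(27) | bus: BusUpgr
[6] P1: store L3 := 58 | P0:I, P1:M(58) | bus: none
[7] P0: store L3 := 68 | P0:M(68), P1:I | bus: BusRdX,Flush
[8] P1: store L2 := 10 | P0:I, P1:M(10) | bus: BusRdX
[9] P0: store L3 := 57 | P0:M(57), P1:I | bus: none
[10] P0: load  L3 | P0:M(57), P1:I | bus: none
[11] P0: store L0 := 50 | P0:M(50), P1:I | bus: BusRdX
[12] P0: load  L3 | P0:M(57), P1:I | bus: none
[13] P1: load  L3 | P0:S(57), P1:S(57) | bus: BusRd,Flush
[14] P1: load  L3 | P0:S(57), P1:S(57) | bus: none
[15] P1: store L2 := 4 | P0:I, P1:M(4) | bus: none
[16] P1: load  L3 | P0:S(57), P1:S(57) | bus: none
[17] P0: load  L3 | P0:S(57), P1:S(57) | bus: none
[18] P0: load  L2 | P0:S(4), P1:S(4) | bus: BusRd,Flush
[19] P1: store L3 := 66 | P0:I, P1:M(66) | bus: BusUpgr
[20] P0: load  L2 | P0:S(4), P1:S(4) | bus: none
[21] P0: store L2 := 31 | P0:M(31), P1:I | bus: BusUpgr
[22] P1: store L3 := 60 | P0:I, P1:M(60) | bus: none
[23] P1: load  L2 | P0:S(31), P1:S(31) | bus: BusRd,Flush
[24] P0: store L3 := 32 | P0:M(32), P1:I | bus: BusRdX,Flush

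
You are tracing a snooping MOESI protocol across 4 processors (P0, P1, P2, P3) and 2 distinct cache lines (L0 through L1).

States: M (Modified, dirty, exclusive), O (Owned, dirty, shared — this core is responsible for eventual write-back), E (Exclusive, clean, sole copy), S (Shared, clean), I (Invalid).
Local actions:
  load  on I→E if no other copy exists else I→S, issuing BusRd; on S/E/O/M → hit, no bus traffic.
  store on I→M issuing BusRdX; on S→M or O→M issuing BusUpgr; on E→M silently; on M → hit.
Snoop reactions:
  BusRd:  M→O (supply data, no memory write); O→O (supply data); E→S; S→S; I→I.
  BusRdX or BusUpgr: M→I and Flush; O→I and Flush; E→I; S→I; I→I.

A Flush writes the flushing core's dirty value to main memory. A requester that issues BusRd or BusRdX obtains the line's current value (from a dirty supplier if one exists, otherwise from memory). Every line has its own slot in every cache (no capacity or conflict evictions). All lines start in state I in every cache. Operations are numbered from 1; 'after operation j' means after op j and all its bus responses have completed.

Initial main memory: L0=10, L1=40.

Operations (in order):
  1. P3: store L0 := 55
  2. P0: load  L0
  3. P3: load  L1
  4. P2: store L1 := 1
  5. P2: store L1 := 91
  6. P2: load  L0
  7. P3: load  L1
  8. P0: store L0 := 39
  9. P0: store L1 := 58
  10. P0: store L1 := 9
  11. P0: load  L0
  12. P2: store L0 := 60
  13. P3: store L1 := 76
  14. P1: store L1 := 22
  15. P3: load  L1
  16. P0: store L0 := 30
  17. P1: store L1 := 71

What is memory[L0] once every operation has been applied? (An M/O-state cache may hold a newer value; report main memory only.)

memory[L0] = 60

step 1: P3: store L0 := 55  ⟶  IIIM  (L0)  txn=BusRdX  M[L0]=10
step 2: P0: load  L0  ⟶  SIIO  (L0)  txn=BusRd  M[L0]=10
step 3: P3: load  L1  ⟶  IIIE  (L1)  txn=BusRd  M[L1]=40
step 4: P2: store L1 := 1  ⟶  IIMI  (L1)  txn=BusRdX  M[L1]=40
step 5: P2: store L1 := 91  ⟶  IIMI  (L1)  txn=∅  M[L1]=40
step 6: P2: load  L0  ⟶  SISO  (L0)  txn=BusRd  M[L0]=10
step 7: P3: load  L1  ⟶  IIOS  (L1)  txn=BusRd  M[L1]=40
step 8: P0: store L0 := 39  ⟶  MIII  (L0)  txn=BusUpgr+Flush  M[L0]=55
step 9: P0: store L1 := 58  ⟶  MIII  (L1)  txn=BusRdX+Flush  M[L1]=91
step 10: P0: store L1 := 9  ⟶  MIII  (L1)  txn=∅  M[L1]=91
step 11: P0: load  L0  ⟶  MIII  (L0)  txn=∅  M[L0]=55
step 12: P2: store L0 := 60  ⟶  IIMI  (L0)  txn=BusRdX+Flush  M[L0]=39
step 13: P3: store L1 := 76  ⟶  IIIM  (L1)  txn=BusRdX+Flush  M[L1]=9
step 14: P1: store L1 := 22  ⟶  IMII  (L1)  txn=BusRdX+Flush  M[L1]=76
step 15: P3: load  L1  ⟶  IOIS  (L1)  txn=BusRd  M[L1]=76
step 16: P0: store L0 := 30  ⟶  MIII  (L0)  txn=BusRdX+Flush  M[L0]=60
step 17: P1: store L1 := 71  ⟶  IMII  (L1)  txn=BusUpgr  M[L1]=76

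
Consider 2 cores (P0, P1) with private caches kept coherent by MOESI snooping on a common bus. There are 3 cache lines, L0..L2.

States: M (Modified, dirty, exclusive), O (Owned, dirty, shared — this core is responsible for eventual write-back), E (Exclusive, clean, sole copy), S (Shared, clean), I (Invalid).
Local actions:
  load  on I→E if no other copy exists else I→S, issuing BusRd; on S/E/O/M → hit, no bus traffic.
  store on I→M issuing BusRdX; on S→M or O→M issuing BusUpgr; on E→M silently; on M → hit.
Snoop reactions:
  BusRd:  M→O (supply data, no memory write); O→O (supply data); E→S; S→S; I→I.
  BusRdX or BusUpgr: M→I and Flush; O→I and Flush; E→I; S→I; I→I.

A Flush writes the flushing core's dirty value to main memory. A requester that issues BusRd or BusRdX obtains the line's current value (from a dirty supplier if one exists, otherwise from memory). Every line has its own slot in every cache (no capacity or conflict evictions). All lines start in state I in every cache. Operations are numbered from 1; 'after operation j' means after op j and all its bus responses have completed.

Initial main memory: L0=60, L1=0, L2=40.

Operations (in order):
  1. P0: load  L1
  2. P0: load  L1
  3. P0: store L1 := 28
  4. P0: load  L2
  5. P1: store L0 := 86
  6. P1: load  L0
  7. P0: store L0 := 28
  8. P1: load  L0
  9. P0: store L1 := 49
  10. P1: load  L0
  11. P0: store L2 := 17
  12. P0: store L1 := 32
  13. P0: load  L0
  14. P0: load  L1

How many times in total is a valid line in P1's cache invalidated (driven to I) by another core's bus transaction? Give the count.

step 1: P0: load  L1  ⟶  EI  (L1)  txn=BusRd  M[L1]=0
step 2: P0: load  L1  ⟶  EI  (L1)  txn=∅  M[L1]=0
step 3: P0: store L1 := 28  ⟶  MI  (L1)  txn=∅  M[L1]=0
step 4: P0: load  L2  ⟶  EI  (L2)  txn=BusRd  M[L2]=40
step 5: P1: store L0 := 86  ⟶  IM  (L0)  txn=BusRdX  M[L0]=60
step 6: P1: load  L0  ⟶  IM  (L0)  txn=∅  M[L0]=60
step 7: P0: store L0 := 28  ⟶  MI  (L0)  txn=BusRdX+Flush  M[L0]=86
step 8: P1: load  L0  ⟶  OS  (L0)  txn=BusRd  M[L0]=86
step 9: P0: store L1 := 49  ⟶  MI  (L1)  txn=∅  M[L1]=0
step 10: P1: load  L0  ⟶  OS  (L0)  txn=∅  M[L0]=86
step 11: P0: store L2 := 17  ⟶  MI  (L2)  txn=∅  M[L2]=40
step 12: P0: store L1 := 32  ⟶  MI  (L1)  txn=∅  M[L1]=0
step 13: P0: load  L0  ⟶  OS  (L0)  txn=∅  M[L0]=86
step 14: P0: load  L1  ⟶  MI  (L1)  txn=∅  M[L1]=0

invalidations = 1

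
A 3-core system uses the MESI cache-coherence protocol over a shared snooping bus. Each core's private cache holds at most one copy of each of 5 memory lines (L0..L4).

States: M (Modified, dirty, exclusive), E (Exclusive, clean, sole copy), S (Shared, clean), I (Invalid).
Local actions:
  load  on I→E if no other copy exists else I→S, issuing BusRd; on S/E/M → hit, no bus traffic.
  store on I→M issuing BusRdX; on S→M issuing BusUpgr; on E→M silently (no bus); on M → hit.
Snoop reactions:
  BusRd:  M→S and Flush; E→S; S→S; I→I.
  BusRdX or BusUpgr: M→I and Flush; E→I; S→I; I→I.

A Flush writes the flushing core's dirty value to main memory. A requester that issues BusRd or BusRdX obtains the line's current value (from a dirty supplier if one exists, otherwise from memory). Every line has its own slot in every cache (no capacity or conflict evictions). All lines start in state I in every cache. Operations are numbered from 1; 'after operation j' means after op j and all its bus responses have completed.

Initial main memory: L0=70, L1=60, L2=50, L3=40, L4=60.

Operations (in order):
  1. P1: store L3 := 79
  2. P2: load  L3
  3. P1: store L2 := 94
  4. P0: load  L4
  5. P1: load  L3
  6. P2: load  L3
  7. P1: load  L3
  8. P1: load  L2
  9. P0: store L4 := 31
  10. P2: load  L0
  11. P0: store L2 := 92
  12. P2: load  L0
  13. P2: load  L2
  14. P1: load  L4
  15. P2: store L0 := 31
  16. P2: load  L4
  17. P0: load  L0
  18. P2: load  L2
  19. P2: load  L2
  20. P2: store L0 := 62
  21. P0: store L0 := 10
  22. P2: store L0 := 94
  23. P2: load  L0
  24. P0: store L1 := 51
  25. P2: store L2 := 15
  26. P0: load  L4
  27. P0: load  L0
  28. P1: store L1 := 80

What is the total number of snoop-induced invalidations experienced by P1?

step 1: P1: store L3 := 79  ⟶  IMI  (L3)  txn=BusRdX  M[L3]=40
step 2: P2: load  L3  ⟶  ISS  (L3)  txn=BusRd+Flush  M[L3]=79
step 3: P1: store L2 := 94  ⟶  IMI  (L2)  txn=BusRdX  M[L2]=50
step 4: P0: load  L4  ⟶  EII  (L4)  txn=BusRd  M[L4]=60
step 5: P1: load  L3  ⟶  ISS  (L3)  txn=∅  M[L3]=79
step 6: P2: load  L3  ⟶  ISS  (L3)  txn=∅  M[L3]=79
step 7: P1: load  L3  ⟶  ISS  (L3)  txn=∅  M[L3]=79
step 8: P1: load  L2  ⟶  IMI  (L2)  txn=∅  M[L2]=50
step 9: P0: store L4 := 31  ⟶  MII  (L4)  txn=∅  M[L4]=60
step 10: P2: load  L0  ⟶  IIE  (L0)  txn=BusRd  M[L0]=70
step 11: P0: store L2 := 92  ⟶  MII  (L2)  txn=BusRdX+Flush  M[L2]=94
step 12: P2: load  L0  ⟶  IIE  (L0)  txn=∅  M[L0]=70
step 13: P2: load  L2  ⟶  SIS  (L2)  txn=BusRd+Flush  M[L2]=92
step 14: P1: load  L4  ⟶  SSI  (L4)  txn=BusRd+Flush  M[L4]=31
step 15: P2: store L0 := 31  ⟶  IIM  (L0)  txn=∅  M[L0]=70
step 16: P2: load  L4  ⟶  SSS  (L4)  txn=BusRd  M[L4]=31
step 17: P0: load  L0  ⟶  SIS  (L0)  txn=BusRd+Flush  M[L0]=31
step 18: P2: load  L2  ⟶  SIS  (L2)  txn=∅  M[L2]=92
step 19: P2: load  L2  ⟶  SIS  (L2)  txn=∅  M[L2]=92
step 20: P2: store L0 := 62  ⟶  IIM  (L0)  txn=BusUpgr  M[L0]=31
step 21: P0: store L0 := 10  ⟶  MII  (L0)  txn=BusRdX+Flush  M[L0]=62
step 22: P2: store L0 := 94  ⟶  IIM  (L0)  txn=BusRdX+Flush  M[L0]=10
step 23: P2: load  L0  ⟶  IIM  (L0)  txn=∅  M[L0]=10
step 24: P0: store L1 := 51  ⟶  MII  (L1)  txn=BusRdX  M[L1]=60
step 25: P2: store L2 := 15  ⟶  IIM  (L2)  txn=BusUpgr  M[L2]=92
step 26: P0: load  L4  ⟶  SSS  (L4)  txn=∅  M[L4]=31
step 27: P0: load  L0  ⟶  SIS  (L0)  txn=BusRd+Flush  M[L0]=94
step 28: P1: store L1 := 80  ⟶  IMI  (L1)  txn=BusRdX+Flush  M[L1]=51

invalidations = 1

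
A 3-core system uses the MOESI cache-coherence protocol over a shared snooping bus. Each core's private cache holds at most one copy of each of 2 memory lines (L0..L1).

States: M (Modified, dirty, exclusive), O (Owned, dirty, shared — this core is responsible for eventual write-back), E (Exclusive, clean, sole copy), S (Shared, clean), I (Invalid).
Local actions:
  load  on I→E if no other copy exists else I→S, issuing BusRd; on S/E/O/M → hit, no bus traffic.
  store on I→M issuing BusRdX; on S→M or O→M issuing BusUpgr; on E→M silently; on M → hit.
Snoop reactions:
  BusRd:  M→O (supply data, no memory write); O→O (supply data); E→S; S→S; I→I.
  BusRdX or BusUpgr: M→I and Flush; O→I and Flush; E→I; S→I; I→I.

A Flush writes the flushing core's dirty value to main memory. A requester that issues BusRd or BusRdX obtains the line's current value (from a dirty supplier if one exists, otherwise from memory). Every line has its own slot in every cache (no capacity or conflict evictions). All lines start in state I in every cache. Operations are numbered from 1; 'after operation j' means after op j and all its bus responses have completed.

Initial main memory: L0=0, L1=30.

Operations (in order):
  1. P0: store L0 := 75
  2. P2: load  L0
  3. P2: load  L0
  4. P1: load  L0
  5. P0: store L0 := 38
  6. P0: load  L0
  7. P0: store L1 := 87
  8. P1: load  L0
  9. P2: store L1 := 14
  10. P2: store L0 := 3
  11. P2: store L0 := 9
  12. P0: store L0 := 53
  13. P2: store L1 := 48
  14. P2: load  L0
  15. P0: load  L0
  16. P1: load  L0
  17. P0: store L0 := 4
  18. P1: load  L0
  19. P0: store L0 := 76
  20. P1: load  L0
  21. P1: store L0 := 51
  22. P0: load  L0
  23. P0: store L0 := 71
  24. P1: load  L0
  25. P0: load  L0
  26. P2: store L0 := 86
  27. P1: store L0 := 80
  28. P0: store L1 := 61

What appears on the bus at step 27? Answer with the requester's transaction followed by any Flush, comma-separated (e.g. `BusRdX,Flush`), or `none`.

bus = BusRdX,Flush

step 1: P0: store L0 := 75  ⟶  MII  (L0)  txn=BusRdX  M[L0]=0
step 2: P2: load  L0  ⟶  OIS  (L0)  txn=BusRd  M[L0]=0
step 3: P2: load  L0  ⟶  OIS  (L0)  txn=∅  M[L0]=0
step 4: P1: load  L0  ⟶  OSS  (L0)  txn=BusRd  M[L0]=0
step 5: P0: store L0 := 38  ⟶  MII  (L0)  txn=BusUpgr  M[L0]=0
step 6: P0: load  L0  ⟶  MII  (L0)  txn=∅  M[L0]=0
step 7: P0: store L1 := 87  ⟶  MII  (L1)  txn=BusRdX  M[L1]=30
step 8: P1: load  L0  ⟶  OSI  (L0)  txn=BusRd  M[L0]=0
step 9: P2: store L1 := 14  ⟶  IIM  (L1)  txn=BusRdX+Flush  M[L1]=87
step 10: P2: store L0 := 3  ⟶  IIM  (L0)  txn=BusRdX+Flush  M[L0]=38
step 11: P2: store L0 := 9  ⟶  IIM  (L0)  txn=∅  M[L0]=38
step 12: P0: store L0 := 53  ⟶  MII  (L0)  txn=BusRdX+Flush  M[L0]=9
step 13: P2: store L1 := 48  ⟶  IIM  (L1)  txn=∅  M[L1]=87
step 14: P2: load  L0  ⟶  OIS  (L0)  txn=BusRd  M[L0]=9
step 15: P0: load  L0  ⟶  OIS  (L0)  txn=∅  M[L0]=9
step 16: P1: load  L0  ⟶  OSS  (L0)  txn=BusRd  M[L0]=9
step 17: P0: store L0 := 4  ⟶  MII  (L0)  txn=BusUpgr  M[L0]=9
step 18: P1: load  L0  ⟶  OSI  (L0)  txn=BusRd  M[L0]=9
step 19: P0: store L0 := 76  ⟶  MII  (L0)  txn=BusUpgr  M[L0]=9
step 20: P1: load  L0  ⟶  OSI  (L0)  txn=BusRd  M[L0]=9
step 21: P1: store L0 := 51  ⟶  IMI  (L0)  txn=BusUpgr+Flush  M[L0]=76
step 22: P0: load  L0  ⟶  SOI  (L0)  txn=BusRd  M[L0]=76
step 23: P0: store L0 := 71  ⟶  MII  (L0)  txn=BusUpgr+Flush  M[L0]=51
step 24: P1: load  L0  ⟶  OSI  (L0)  txn=BusRd  M[L0]=51
step 25: P0: load  L0  ⟶  OSI  (L0)  txn=∅  M[L0]=51
step 26: P2: store L0 := 86  ⟶  IIM  (L0)  txn=BusRdX+Flush  M[L0]=71
step 27: P1: store L0 := 80  ⟶  IMI  (L0)  txn=BusRdX+Flush  M[L0]=86
step 28: P0: store L1 := 61  ⟶  MII  (L1)  txn=BusRdX+Flush  M[L1]=48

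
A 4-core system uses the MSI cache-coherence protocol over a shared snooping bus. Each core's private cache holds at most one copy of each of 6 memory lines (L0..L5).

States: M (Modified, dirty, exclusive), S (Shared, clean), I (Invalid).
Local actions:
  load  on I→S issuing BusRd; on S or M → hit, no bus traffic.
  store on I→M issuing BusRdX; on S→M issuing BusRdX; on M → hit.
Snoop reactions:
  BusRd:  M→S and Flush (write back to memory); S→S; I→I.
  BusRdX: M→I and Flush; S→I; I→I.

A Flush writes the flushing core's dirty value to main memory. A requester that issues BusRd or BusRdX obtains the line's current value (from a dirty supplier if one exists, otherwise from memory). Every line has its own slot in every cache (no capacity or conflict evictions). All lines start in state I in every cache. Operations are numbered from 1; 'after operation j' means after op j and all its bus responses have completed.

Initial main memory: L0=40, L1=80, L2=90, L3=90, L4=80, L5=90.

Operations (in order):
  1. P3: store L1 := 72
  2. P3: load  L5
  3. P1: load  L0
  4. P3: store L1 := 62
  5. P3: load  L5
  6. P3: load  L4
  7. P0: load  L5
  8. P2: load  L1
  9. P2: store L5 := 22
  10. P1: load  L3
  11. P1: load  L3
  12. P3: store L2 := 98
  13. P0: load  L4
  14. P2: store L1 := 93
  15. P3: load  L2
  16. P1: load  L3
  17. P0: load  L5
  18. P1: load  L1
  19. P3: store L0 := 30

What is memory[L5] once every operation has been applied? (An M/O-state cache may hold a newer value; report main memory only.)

memory[L5] = 22

step 1: P3: store L1 := 72  ⟶  IIIM  (L1)  txn=BusRdX  M[L1]=80
step 2: P3: load  L5  ⟶  IIIS  (L5)  txn=BusRd  M[L5]=90
step 3: P1: load  L0  ⟶  ISII  (L0)  txn=BusRd  M[L0]=40
step 4: P3: store L1 := 62  ⟶  IIIM  (L1)  txn=∅  M[L1]=80
step 5: P3: load  L5  ⟶  IIIS  (L5)  txn=∅  M[L5]=90
step 6: P3: load  L4  ⟶  IIIS  (L4)  txn=BusRd  M[L4]=80
step 7: P0: load  L5  ⟶  SIIS  (L5)  txn=BusRd  M[L5]=90
step 8: P2: load  L1  ⟶  IISS  (L1)  txn=BusRd+Flush  M[L1]=62
step 9: P2: store L5 := 22  ⟶  IIMI  (L5)  txn=BusRdX  M[L5]=90
step 10: P1: load  L3  ⟶  ISII  (L3)  txn=BusRd  M[L3]=90
step 11: P1: load  L3  ⟶  ISII  (L3)  txn=∅  M[L3]=90
step 12: P3: store L2 := 98  ⟶  IIIM  (L2)  txn=BusRdX  M[L2]=90
step 13: P0: load  L4  ⟶  SIIS  (L4)  txn=BusRd  M[L4]=80
step 14: P2: store L1 := 93  ⟶  IIMI  (L1)  txn=BusRdX  M[L1]=62
step 15: P3: load  L2  ⟶  IIIM  (L2)  txn=∅  M[L2]=90
step 16: P1: load  L3  ⟶  ISII  (L3)  txn=∅  M[L3]=90
step 17: P0: load  L5  ⟶  SISI  (L5)  txn=BusRd+Flush  M[L5]=22
step 18: P1: load  L1  ⟶  ISSI  (L1)  txn=BusRd+Flush  M[L1]=93
step 19: P3: store L0 := 30  ⟶  IIIM  (L0)  txn=BusRdX  M[L0]=40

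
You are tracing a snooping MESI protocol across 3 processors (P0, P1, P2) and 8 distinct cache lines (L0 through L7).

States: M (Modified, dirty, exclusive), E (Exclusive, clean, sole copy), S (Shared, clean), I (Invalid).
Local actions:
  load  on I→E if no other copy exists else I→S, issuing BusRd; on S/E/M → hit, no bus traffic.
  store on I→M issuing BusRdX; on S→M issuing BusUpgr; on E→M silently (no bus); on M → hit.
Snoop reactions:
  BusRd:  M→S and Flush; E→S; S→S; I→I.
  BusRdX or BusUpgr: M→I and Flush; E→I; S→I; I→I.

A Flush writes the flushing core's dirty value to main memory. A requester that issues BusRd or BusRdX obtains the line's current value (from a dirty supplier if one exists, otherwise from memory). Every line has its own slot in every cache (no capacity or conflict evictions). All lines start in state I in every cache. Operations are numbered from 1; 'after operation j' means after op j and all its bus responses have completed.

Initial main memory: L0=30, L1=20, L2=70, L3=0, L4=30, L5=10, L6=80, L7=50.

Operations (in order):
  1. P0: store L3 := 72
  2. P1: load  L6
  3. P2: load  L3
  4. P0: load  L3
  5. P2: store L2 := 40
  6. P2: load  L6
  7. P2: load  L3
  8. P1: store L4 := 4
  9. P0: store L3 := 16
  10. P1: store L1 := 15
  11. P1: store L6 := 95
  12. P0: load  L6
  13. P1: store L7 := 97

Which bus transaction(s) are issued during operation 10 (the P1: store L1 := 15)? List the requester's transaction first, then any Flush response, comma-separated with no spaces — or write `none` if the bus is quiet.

  op1 P0: store L3 := 72 → M/I/I on L3; bus BusRdX; mem=0
  op2 P1: load  L6 → I/E/I on L6; bus BusRd; mem=80
  op3 P2: load  L3 → S/I/S on L3; bus BusRd Flush; mem=72
  op4 P0: load  L3 → S/I/S on L3; bus (none); mem=72
  op5 P2: store L2 := 40 → I/I/M on L2; bus BusRdX; mem=70
  op6 P2: load  L6 → I/S/S on L6; bus BusRd; mem=80
  op7 P2: load  L3 → S/I/S on L3; bus (none); mem=72
  op8 P1: store L4 := 4 → I/M/I on L4; bus BusRdX; mem=30
  op9 P0: store L3 := 16 → M/I/I on L3; bus BusUpgr; mem=72
  op10 P1: store L1 := 15 → I/M/I on L1; bus BusRdX; mem=20
  op11 P1: store L6 := 95 → I/M/I on L6; bus BusUpgr; mem=80
  op12 P0: load  L6 → S/S/I on L6; bus BusRd Flush; mem=95
  op13 P1: store L7 := 97 → I/M/I on L7; bus BusRdX; mem=50

bus = BusRdX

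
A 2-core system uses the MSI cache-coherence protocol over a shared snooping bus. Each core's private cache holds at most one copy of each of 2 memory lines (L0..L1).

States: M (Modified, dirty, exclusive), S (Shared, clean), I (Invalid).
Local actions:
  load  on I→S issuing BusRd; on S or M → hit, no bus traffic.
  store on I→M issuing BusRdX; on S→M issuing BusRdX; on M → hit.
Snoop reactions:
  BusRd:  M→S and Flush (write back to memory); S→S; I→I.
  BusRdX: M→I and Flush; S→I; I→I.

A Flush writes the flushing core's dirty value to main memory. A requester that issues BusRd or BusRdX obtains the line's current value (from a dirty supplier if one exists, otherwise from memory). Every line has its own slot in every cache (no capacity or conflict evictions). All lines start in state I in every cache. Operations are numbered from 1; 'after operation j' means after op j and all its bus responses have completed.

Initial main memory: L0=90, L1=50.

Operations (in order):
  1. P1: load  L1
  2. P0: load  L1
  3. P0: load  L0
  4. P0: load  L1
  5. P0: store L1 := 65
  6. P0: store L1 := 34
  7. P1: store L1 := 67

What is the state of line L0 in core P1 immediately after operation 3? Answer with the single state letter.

1. P1: load  L1  bus=[BusRd]  L1: P0=I P1=S  mem[L1]=50
2. P0: load  L1  bus=[BusRd]  L1: P0=S P1=S  mem[L1]=50
3. P0: load  L0  bus=[BusRd]  L0: P0=S P1=I  mem[L0]=90
4. P0: load  L1  bus=[-]  L1: P0=S P1=S  mem[L1]=50
5. P0: store L1 := 65  bus=[BusRdX]  L1: P0=M P1=I  mem[L1]=50
6. P0: store L1 := 34  bus=[-]  L1: P0=M P1=I  mem[L1]=50
7. P1: store L1 := 67  bus=[BusRdX,Flush]  L1: P0=I P1=M  mem[L1]=34

state = I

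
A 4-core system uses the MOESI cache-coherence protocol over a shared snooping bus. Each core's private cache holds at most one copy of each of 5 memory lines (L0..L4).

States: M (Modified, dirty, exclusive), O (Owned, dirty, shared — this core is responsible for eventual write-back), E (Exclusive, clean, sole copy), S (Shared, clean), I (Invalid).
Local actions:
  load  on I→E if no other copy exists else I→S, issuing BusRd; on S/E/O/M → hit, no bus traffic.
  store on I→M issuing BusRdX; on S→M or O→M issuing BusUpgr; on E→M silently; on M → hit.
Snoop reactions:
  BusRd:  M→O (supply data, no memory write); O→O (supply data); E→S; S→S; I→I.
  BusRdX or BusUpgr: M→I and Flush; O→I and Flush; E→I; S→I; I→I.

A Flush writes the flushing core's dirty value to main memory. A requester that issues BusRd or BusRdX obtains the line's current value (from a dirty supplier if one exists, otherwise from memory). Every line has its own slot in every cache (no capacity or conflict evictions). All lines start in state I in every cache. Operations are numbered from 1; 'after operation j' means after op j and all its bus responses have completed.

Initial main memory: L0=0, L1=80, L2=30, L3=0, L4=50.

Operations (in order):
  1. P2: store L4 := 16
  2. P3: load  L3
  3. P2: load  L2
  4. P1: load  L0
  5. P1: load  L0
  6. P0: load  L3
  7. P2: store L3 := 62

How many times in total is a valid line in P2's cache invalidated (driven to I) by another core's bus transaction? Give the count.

invalidations = 0

1. P2: store L4 := 16  bus=[BusRdX]  L4: P0=I P1=I P2=M P3=I  mem[L4]=50
2. P3: load  L3  bus=[BusRd]  L3: P0=I P1=I P2=I P3=E  mem[L3]=0
3. P2: load  L2  bus=[BusRd]  L2: P0=I P1=I P2=E P3=I  mem[L2]=30
4. P1: load  L0  bus=[BusRd]  L0: P0=I P1=E P2=I P3=I  mem[L0]=0
5. P1: load  L0  bus=[-]  L0: P0=I P1=E P2=I P3=I  mem[L0]=0
6. P0: load  L3  bus=[BusRd]  L3: P0=S P1=I P2=I P3=S  mem[L3]=0
7. P2: store L3 := 62  bus=[BusRdX]  L3: P0=I P1=I P2=M P3=I  mem[L3]=0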